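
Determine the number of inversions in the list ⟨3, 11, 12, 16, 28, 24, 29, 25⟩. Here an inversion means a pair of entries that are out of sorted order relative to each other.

Out-of-order pairs: 3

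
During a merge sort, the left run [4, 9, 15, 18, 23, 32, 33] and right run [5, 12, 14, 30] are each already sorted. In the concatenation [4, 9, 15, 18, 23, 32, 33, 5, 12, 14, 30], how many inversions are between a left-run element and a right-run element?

Count, for every r in R, how many entries of L exceed r:
r = 5: 9, 15, 18, 23, 32, 33 → 6
r = 12: 15, 18, 23, 32, 33 → 5
r = 14: 15, 18, 23, 32, 33 → 5
r = 30: 32, 33 → 2
Cross-inversions: 6 + 5 + 5 + 2 = 18

18 split inversions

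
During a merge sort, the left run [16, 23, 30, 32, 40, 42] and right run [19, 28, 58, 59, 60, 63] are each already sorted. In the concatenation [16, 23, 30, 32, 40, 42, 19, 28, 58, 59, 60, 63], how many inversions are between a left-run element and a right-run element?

9 cross-inversions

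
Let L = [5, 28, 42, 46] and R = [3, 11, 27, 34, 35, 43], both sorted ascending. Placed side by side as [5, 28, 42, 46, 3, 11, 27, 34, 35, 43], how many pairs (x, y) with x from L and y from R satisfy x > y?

Split inversions: 15

Count, for every r in R, how many entries of L exceed r:
r = 3: 5, 28, 42, 46 → 4
r = 11: 28, 42, 46 → 3
r = 27: 28, 42, 46 → 3
r = 34: 42, 46 → 2
r = 35: 42, 46 → 2
r = 43: 46 → 1
Cross-inversions: 4 + 3 + 3 + 2 + 2 + 1 = 15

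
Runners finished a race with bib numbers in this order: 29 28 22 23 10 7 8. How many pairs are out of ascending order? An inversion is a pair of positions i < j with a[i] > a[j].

19 inversions

Element-by-element contributions:
29 → 28, 22, 23, 10, 7, 8 → 6
28 → 22, 23, 10, 7, 8 → 5
22 → 10, 7, 8 → 3
23 → 10, 7, 8 → 3
10 → 7, 8 → 2
7 → none → 0
8 → none → 0
Sum: 6 + 5 + 3 + 3 + 2 + 0 + 0 = 19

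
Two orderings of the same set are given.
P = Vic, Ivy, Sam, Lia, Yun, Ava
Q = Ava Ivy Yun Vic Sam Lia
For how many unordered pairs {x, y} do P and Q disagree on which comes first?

9

Assign each item its position (1..6) in the first ordering, then rewrite the second ordering as that position sequence:
positions: Vic→1, Ivy→2, Sam→3, Lia→4, Yun→5, Ava→6
second ordering as positions: [6, 2, 5, 1, 3, 4]
Discordant pairs = inversions in this position sequence.
6: 2, 5, 1, 3, 4 → 5
2: 1 → 1
5: 1, 3, 4 → 3
1: 0
3: 0
4: 0
Total: 5 + 1 + 3 + 0 + 0 + 0 = 9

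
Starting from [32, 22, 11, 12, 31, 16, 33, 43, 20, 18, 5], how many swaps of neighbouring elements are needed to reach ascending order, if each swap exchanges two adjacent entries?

The minimum number of adjacent swaps to sort an array equals its inversion count, since every such swap removes exactly one inversion.
Count inversions — for each element, later elements that are smaller:
32: 22, 11, 12, 31, 16, 20, 18, 5 → 8
22: 11, 12, 16, 20, 18, 5 → 6
11: 5 → 1
12: 5 → 1
31: 16, 20, 18, 5 → 4
16: 5 → 1
33: 20, 18, 5 → 3
43: 20, 18, 5 → 3
20: 18, 5 → 2
18: 5 → 1
5: none → 0
Total inversions: 8 + 6 + 1 + 1 + 4 + 1 + 3 + 3 + 2 + 1 + 0 = 30

30 swaps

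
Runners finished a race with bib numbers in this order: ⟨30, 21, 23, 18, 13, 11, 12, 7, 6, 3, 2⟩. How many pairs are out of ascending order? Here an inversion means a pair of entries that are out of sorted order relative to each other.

Count, for each position, how many later elements it exceeds:
30 → 21, 23, 18, 13, 11, 12, 7, 6, 3, 2 → 10
21 → 18, 13, 11, 12, 7, 6, 3, 2 → 8
23 → 18, 13, 11, 12, 7, 6, 3, 2 → 8
18 → 13, 11, 12, 7, 6, 3, 2 → 7
13 → 11, 12, 7, 6, 3, 2 → 6
11 → 7, 6, 3, 2 → 4
12 → 7, 6, 3, 2 → 4
7 → 6, 3, 2 → 3
6 → 3, 2 → 2
3 → 2 → 1
2 → none → 0
Sum: 10 + 8 + 8 + 7 + 6 + 4 + 4 + 3 + 2 + 1 + 0 = 53

53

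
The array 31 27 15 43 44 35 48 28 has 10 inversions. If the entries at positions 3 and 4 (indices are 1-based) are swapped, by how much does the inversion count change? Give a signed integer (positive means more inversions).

+1

Positions 3 and 4 hold 15 and 43; after swapping, the array is [31, 27, 43, 15, 44, 35, 48, 28].
Sweep left to right; for each value list the smaller values that follow it:
31 → 27, 15, 28 → 3
27 → 15 → 1
43 → 15, 35, 28 → 3
15 → none → 0
44 → 35, 28 → 2
35 → 28 → 1
48 → 28 → 1
28 → none → 0
Sum: 3 + 1 + 3 + 0 + 2 + 1 + 1 + 0 = 11
Change: 11 − 10 = +1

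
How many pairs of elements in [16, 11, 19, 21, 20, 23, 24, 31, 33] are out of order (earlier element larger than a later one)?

2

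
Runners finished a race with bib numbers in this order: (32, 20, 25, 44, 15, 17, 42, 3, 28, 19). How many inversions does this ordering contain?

Inversions: 27

For each element, count later entries that are smaller:
32: 7
20: 4
25: 4
44: 6
15: 1
17: 1
42: 3
3: 0
28: 1
19: 0
Sum: 7 + 4 + 4 + 6 + 1 + 1 + 3 + 0 + 1 + 0 = 27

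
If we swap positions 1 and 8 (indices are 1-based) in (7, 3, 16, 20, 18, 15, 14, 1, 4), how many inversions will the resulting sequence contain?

19 inversions

Positions 1 and 8 hold 7 and 1; after swapping, the array is [1, 3, 16, 20, 18, 15, 14, 7, 4].
For each element, count later entries that are smaller:
1: 0
3: 0
16: 4
20: 5
18: 4
15: 3
14: 2
7: 1
4: 0
Sum: 0 + 0 + 4 + 5 + 4 + 3 + 2 + 1 + 0 = 19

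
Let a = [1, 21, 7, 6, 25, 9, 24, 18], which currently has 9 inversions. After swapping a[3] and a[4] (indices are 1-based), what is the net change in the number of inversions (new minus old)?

Positions 3 and 4 hold 7 and 6; after swapping, the array is [1, 21, 6, 7, 25, 9, 24, 18].
Sweep left to right; for each value list the smaller values that follow it:
1 → none → 0
21 → 6, 7, 9, 18 → 4
6 → none → 0
7 → none → 0
25 → 9, 24, 18 → 3
9 → none → 0
24 → 18 → 1
18 → none → 0
Sum: 0 + 4 + 0 + 0 + 3 + 0 + 1 + 0 = 8
Change: 8 − 9 = -1

-1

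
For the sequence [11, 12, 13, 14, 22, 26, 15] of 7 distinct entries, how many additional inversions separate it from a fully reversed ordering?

Maximum inversions for 7 distinct elements is C(7, 2) = 7·6/2 = 21.
Current inversions — for each element, count later smaller elements:
11: 0
12: 0
13: 0
14: 0
22: 1
26: 1
15: 0
Current total: 0 + 0 + 0 + 0 + 1 + 1 + 0 = 2
Shortfall: 21 − 2 = 19

19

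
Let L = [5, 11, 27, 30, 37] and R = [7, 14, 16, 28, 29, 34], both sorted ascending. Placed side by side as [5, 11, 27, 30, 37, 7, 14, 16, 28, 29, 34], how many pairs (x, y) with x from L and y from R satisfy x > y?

15 split inversions

Take each right-half value and tally the left-half values above it:
r = 7: 11, 27, 30, 37 → 4
r = 14: 27, 30, 37 → 3
r = 16: 27, 30, 37 → 3
r = 28: 30, 37 → 2
r = 29: 30, 37 → 2
r = 34: 37 → 1
Cross-inversions: 4 + 3 + 3 + 2 + 2 + 1 = 15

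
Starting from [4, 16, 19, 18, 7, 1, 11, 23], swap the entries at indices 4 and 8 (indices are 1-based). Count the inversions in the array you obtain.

Positions 4 and 8 hold 18 and 23; after swapping, the array is [4, 16, 19, 23, 7, 1, 11, 18].
Count, for each position, how many later elements it exceeds:
4 → 1 → 1
16 → 7, 1, 11 → 3
19 → 7, 1, 11, 18 → 4
23 → 7, 1, 11, 18 → 4
7 → 1 → 1
1 → none → 0
11 → none → 0
18 → none → 0
Sum: 1 + 3 + 4 + 4 + 1 + 0 + 0 + 0 = 13

13 inversions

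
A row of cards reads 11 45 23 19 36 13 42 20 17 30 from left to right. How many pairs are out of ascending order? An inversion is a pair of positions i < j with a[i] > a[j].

22 out-of-order pairs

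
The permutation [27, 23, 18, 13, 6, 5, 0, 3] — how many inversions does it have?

Element-by-element contributions:
27 → 23, 18, 13, 6, 5, 0, 3 → 7
23 → 18, 13, 6, 5, 0, 3 → 6
18 → 13, 6, 5, 0, 3 → 5
13 → 6, 5, 0, 3 → 4
6 → 5, 0, 3 → 3
5 → 0, 3 → 2
0 → none → 0
3 → none → 0
Sum: 7 + 6 + 5 + 4 + 3 + 2 + 0 + 0 = 27

27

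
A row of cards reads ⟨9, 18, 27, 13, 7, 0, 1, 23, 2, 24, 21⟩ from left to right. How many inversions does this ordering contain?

27 inversions

Count, for each position, how many later elements it exceeds:
9 → 7, 0, 1, 2 → 4
18 → 13, 7, 0, 1, 2 → 5
27 → 13, 7, 0, 1, 23, 2, 24, 21 → 8
13 → 7, 0, 1, 2 → 4
7 → 0, 1, 2 → 3
0 → none → 0
1 → none → 0
23 → 2, 21 → 2
2 → none → 0
24 → 21 → 1
21 → none → 0
Sum: 4 + 5 + 8 + 4 + 3 + 0 + 0 + 2 + 0 + 1 + 0 = 27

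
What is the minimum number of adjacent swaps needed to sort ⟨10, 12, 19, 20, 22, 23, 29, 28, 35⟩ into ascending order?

1 swap

Minimum adjacent swaps = number of inversions (each swap of adjacent out-of-order elements removes one inversion and no swap can remove more).
Count inversions — for each element, later elements that are smaller:
10: none → 0
12: none → 0
19: none → 0
20: none → 0
22: none → 0
23: none → 0
29: 28 → 1
28: none → 0
35: none → 0
Total inversions: 0 + 0 + 0 + 0 + 0 + 0 + 1 + 0 + 0 = 1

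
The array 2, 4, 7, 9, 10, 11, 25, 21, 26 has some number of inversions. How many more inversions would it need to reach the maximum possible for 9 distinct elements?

35 inversions short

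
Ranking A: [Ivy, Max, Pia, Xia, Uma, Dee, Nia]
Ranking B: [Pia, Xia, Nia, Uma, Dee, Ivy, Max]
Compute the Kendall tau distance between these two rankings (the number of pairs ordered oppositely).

12

Assign each item its position (1..7) in the first ordering, then rewrite the second ordering as that position sequence:
positions: Ivy→1, Max→2, Pia→3, Xia→4, Uma→5, Dee→6, Nia→7
second ordering as positions: [3, 4, 7, 5, 6, 1, 2]
Discordant pairs = inversions in this position sequence.
3: 1, 2 → 2
4: 1, 2 → 2
7: 5, 6, 1, 2 → 4
5: 1, 2 → 2
6: 1, 2 → 2
1: 0
2: 0
Total: 2 + 2 + 4 + 2 + 2 + 0 + 0 = 12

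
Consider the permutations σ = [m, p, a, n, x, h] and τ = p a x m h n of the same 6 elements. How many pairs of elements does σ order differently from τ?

5 discordant pairs

Assign each item its position (1..6) in the first ordering, then rewrite the second ordering as that position sequence:
positions: m→1, p→2, a→3, n→4, x→5, h→6
second ordering as positions: [2, 3, 5, 1, 6, 4]
Discordant pairs = inversions in this position sequence.
2: 1 → 1
3: 1 → 1
5: 1, 4 → 2
1: 0
6: 4 → 1
4: 0
Total: 1 + 1 + 2 + 0 + 1 + 0 = 5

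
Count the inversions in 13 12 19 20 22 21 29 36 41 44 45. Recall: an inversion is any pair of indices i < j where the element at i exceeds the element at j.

2 out-of-order pairs

Count, for each position, how many later elements it exceeds:
13 → 12 → 1
12 → none → 0
19 → none → 0
20 → none → 0
22 → 21 → 1
21 → none → 0
29 → none → 0
36 → none → 0
41 → none → 0
44 → none → 0
45 → none → 0
Sum: 1 + 0 + 0 + 0 + 1 + 0 + 0 + 0 + 0 + 0 + 0 = 2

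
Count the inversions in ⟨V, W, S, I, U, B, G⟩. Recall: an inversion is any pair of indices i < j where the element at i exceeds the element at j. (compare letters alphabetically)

For each element, count later entries that are smaller:
V: 5
W: 5
S: 3
I: 2
U: 2
B: 0
G: 0
Sum: 5 + 5 + 3 + 2 + 2 + 0 + 0 = 17

17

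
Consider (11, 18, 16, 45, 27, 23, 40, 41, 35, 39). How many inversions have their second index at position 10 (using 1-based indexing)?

3

The element at index 10 is 39.
Elements before it: 11, 18, 16, 45, 27, 23, 40, 41, 35
Those larger than 39: 45, 40, 41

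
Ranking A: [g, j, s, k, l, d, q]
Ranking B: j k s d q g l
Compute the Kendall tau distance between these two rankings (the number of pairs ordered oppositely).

8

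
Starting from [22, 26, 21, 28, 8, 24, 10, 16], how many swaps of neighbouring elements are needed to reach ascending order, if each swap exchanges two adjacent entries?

The minimum number of adjacent swaps to sort an array equals its inversion count, since every such swap removes exactly one inversion.
Count inversions — for each element, later elements that are smaller:
22: 21, 8, 10, 16 → 4
26: 21, 8, 24, 10, 16 → 5
21: 8, 10, 16 → 3
28: 8, 24, 10, 16 → 4
8: none → 0
24: 10, 16 → 2
10: none → 0
16: none → 0
Total inversions: 4 + 5 + 3 + 4 + 0 + 2 + 0 + 0 = 18

18 adjacent swaps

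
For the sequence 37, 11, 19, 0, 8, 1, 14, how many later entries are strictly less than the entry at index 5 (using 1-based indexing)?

The element at index 5 is 8.
Elements after it: 1, 14
Those smaller than 8: 1

1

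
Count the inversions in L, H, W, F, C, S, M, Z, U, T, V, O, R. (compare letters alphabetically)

Count, for each position, how many later elements it exceeds:
L: 3
H: 2
W: 9
F: 1
C: 0
S: 3
M: 0
Z: 5
U: 3
T: 2
V: 2
O: 0
R: 0
Sum: 3 + 2 + 9 + 1 + 0 + 3 + 0 + 5 + 3 + 2 + 2 + 0 + 0 = 30

30 out-of-order pairs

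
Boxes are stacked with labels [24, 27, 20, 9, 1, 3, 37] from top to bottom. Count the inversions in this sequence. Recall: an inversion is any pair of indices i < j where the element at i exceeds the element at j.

For each element, count later entries that are smaller:
24: 4
27: 4
20: 3
9: 2
1: 0
3: 0
37: 0
Sum: 4 + 4 + 3 + 2 + 0 + 0 + 0 = 13

13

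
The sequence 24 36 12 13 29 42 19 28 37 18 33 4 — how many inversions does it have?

34 inversions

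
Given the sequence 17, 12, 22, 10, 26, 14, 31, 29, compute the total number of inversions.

Out-of-order pairs: 8

Count, for each position, how many later elements it exceeds:
17 → 12, 10, 14 → 3
12 → 10 → 1
22 → 10, 14 → 2
10 → none → 0
26 → 14 → 1
14 → none → 0
31 → 29 → 1
29 → none → 0
Sum: 3 + 1 + 2 + 0 + 1 + 0 + 1 + 0 = 8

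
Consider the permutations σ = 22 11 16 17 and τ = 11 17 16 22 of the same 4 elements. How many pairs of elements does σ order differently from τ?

Discordant pairs: 4

Assign each item its position (1..4) in the first ordering, then rewrite the second ordering as that position sequence:
positions: 22→1, 11→2, 16→3, 17→4
second ordering as positions: [2, 4, 3, 1]
Discordant pairs = inversions in this position sequence.
2: 1 → 1
4: 3, 1 → 2
3: 1 → 1
1: 0
Total: 1 + 2 + 1 + 0 = 4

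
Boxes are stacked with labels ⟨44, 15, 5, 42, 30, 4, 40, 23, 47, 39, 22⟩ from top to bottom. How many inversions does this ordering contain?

28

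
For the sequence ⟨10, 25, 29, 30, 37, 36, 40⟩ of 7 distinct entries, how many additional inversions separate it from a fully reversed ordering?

20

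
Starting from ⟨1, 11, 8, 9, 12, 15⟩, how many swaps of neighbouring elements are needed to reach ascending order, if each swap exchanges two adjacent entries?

2

Minimum adjacent swaps = number of inversions (each swap of adjacent out-of-order elements removes one inversion and no swap can remove more).
Count inversions — for each element, later elements that are smaller:
1: none → 0
11: 8, 9 → 2
8: none → 0
9: none → 0
12: none → 0
15: none → 0
Total inversions: 0 + 2 + 0 + 0 + 0 + 0 = 2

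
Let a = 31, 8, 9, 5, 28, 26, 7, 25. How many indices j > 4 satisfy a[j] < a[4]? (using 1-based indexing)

The element at index 4 is 5.
Elements after it: 28, 26, 7, 25
None of them are smaller than 5.

0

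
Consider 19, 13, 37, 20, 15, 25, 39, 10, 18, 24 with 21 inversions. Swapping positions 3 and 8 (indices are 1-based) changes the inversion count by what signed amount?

-7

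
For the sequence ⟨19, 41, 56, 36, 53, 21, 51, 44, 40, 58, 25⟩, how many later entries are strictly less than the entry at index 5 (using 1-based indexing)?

5 such elements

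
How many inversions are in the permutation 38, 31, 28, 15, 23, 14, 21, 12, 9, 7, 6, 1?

63 out-of-order pairs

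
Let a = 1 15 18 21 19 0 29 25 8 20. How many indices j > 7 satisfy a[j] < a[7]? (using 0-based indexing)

The element at index 7 is 25.
Elements after it: 8, 20
Those smaller than 25: 8, 20

2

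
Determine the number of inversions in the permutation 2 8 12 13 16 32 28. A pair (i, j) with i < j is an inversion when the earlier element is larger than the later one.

1 out-of-order pair

Sweep left to right; for each value list the smaller values that follow it:
2 → none → 0
8 → none → 0
12 → none → 0
13 → none → 0
16 → none → 0
32 → 28 → 1
28 → none → 0
Sum: 0 + 0 + 0 + 0 + 0 + 1 + 0 = 1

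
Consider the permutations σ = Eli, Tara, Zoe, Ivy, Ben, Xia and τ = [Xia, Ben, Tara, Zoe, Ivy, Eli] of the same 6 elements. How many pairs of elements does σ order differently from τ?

Assign each item its position (1..6) in the first ordering, then rewrite the second ordering as that position sequence:
positions: Eli→1, Tara→2, Zoe→3, Ivy→4, Ben→5, Xia→6
second ordering as positions: [6, 5, 2, 3, 4, 1]
Discordant pairs = inversions in this position sequence.
6: 5, 2, 3, 4, 1 → 5
5: 2, 3, 4, 1 → 4
2: 1 → 1
3: 1 → 1
4: 1 → 1
1: 0
Total: 5 + 4 + 1 + 1 + 1 + 0 = 12

12 discordant pairs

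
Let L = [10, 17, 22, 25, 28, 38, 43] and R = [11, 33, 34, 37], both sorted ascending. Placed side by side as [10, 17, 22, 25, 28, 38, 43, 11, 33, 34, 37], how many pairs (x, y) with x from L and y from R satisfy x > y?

For each element r of the right run, count left-run elements greater than r:
r = 11: 17, 22, 25, 28, 38, 43 → 6
r = 33: 38, 43 → 2
r = 34: 38, 43 → 2
r = 37: 38, 43 → 2
Cross-inversions: 6 + 2 + 2 + 2 = 12

12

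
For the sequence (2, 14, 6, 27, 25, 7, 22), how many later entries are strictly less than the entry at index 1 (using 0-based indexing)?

2 such elements

The element at index 1 is 14.
Elements after it: 6, 27, 25, 7, 22
Those smaller than 14: 6, 7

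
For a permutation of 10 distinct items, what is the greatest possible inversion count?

A reversed (strictly descending) arrangement makes every pair an inversion, giving C(10, 2) inversions.
C(10, 2) = 10·9/2 = 45

45 inversions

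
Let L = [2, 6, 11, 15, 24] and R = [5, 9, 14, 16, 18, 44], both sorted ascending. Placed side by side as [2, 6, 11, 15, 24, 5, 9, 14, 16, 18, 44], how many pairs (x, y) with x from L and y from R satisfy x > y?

11

Take each right-half value and tally the left-half values above it:
r = 5: 6, 11, 15, 24 → 4
r = 9: 11, 15, 24 → 3
r = 14: 15, 24 → 2
r = 16: 24 → 1
r = 18: 24 → 1
r = 44: none → 0
Cross-inversions: 4 + 3 + 2 + 1 + 1 + 0 = 11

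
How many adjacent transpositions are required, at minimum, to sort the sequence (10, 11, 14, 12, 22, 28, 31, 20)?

Minimum adjacent swaps = number of inversions (each swap of adjacent out-of-order elements removes one inversion and no swap can remove more).
Count inversions — for each element, later elements that are smaller:
10: none → 0
11: none → 0
14: 12 → 1
12: none → 0
22: 20 → 1
28: 20 → 1
31: 20 → 1
20: none → 0
Total inversions: 0 + 0 + 1 + 0 + 1 + 1 + 1 + 0 = 4

4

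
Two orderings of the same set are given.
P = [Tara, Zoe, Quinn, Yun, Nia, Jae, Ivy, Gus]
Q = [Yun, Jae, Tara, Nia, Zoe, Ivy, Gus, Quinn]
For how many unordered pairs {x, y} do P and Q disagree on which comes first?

11

Assign each item its position (1..8) in the first ordering, then rewrite the second ordering as that position sequence:
positions: Tara→1, Zoe→2, Quinn→3, Yun→4, Nia→5, Jae→6, Ivy→7, Gus→8
second ordering as positions: [4, 6, 1, 5, 2, 7, 8, 3]
Discordant pairs = inversions in this position sequence.
4: 1, 2, 3 → 3
6: 1, 5, 2, 3 → 4
1: 0
5: 2, 3 → 2
2: 0
7: 3 → 1
8: 3 → 1
3: 0
Total: 3 + 4 + 0 + 2 + 0 + 1 + 1 + 0 = 11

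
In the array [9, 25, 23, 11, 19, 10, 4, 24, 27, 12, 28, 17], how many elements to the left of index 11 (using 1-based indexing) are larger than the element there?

The element at index 11 is 28.
Elements before it: 9, 25, 23, 11, 19, 10, 4, 24, 27, 12
None of them are larger than 28.

0 such elements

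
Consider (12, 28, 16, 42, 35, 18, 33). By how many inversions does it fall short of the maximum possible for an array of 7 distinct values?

14 inversions short

Maximum inversions for 7 distinct elements is C(7, 2) = 7·6/2 = 21.
Current inversions — for each element, count later smaller elements:
12: 0
28: 2
16: 0
42: 3
35: 2
18: 0
33: 0
Current total: 0 + 2 + 0 + 3 + 2 + 0 + 0 = 7
Shortfall: 21 − 7 = 14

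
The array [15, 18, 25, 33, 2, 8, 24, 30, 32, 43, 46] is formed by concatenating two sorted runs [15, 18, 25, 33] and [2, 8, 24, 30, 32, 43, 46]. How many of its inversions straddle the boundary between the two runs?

12 cross-inversions

Count, for every r in R, how many entries of L exceed r:
r = 2: 15, 18, 25, 33 → 4
r = 8: 15, 18, 25, 33 → 4
r = 24: 25, 33 → 2
r = 30: 33 → 1
r = 32: 33 → 1
r = 43: none → 0
r = 46: none → 0
Cross-inversions: 4 + 4 + 2 + 1 + 1 + 0 + 0 = 12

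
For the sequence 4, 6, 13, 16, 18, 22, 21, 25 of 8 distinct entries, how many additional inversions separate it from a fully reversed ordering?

27 inversions short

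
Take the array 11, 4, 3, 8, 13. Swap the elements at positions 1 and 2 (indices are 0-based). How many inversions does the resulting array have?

3

Positions 1 and 2 hold 4 and 3; after swapping, the array is [11, 3, 4, 8, 13].
For each element, count later entries that are smaller:
11 → 3, 4, 8 → 3
3 → none → 0
4 → none → 0
8 → none → 0
13 → none → 0
Sum: 3 + 0 + 0 + 0 + 0 = 3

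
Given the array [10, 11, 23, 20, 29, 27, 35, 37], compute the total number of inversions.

Sweep left to right; for each value list the smaller values that follow it:
10 → none → 0
11 → none → 0
23 → 20 → 1
20 → none → 0
29 → 27 → 1
27 → none → 0
35 → none → 0
37 → none → 0
Sum: 0 + 0 + 1 + 0 + 1 + 0 + 0 + 0 = 2

Out-of-order pairs: 2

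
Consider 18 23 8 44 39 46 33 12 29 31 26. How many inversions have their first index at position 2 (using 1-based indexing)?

2 such elements

The element at index 2 is 23.
Elements after it: 8, 44, 39, 46, 33, 12, 29, 31, 26
Those smaller than 23: 8, 12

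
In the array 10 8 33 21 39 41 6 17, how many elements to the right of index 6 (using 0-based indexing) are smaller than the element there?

The element at index 6 is 6.
Elements after it: 17
None of them are smaller than 6.

0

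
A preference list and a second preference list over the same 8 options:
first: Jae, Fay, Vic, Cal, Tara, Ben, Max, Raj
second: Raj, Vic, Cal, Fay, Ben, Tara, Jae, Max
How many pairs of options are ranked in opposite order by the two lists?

15

Assign each item its position (1..8) in the first ordering, then rewrite the second ordering as that position sequence:
positions: Jae→1, Fay→2, Vic→3, Cal→4, Tara→5, Ben→6, Max→7, Raj→8
second ordering as positions: [8, 3, 4, 2, 6, 5, 1, 7]
Discordant pairs = inversions in this position sequence.
8: 3, 4, 2, 6, 5, 1, 7 → 7
3: 2, 1 → 2
4: 2, 1 → 2
2: 1 → 1
6: 5, 1 → 2
5: 1 → 1
1: 0
7: 0
Total: 7 + 2 + 2 + 1 + 2 + 1 + 0 + 0 = 15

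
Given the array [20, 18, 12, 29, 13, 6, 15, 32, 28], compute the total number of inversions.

Sweep left to right; for each value list the smaller values that follow it:
20: 5
18: 4
12: 1
29: 4
13: 1
6: 0
15: 0
32: 1
28: 0
Sum: 5 + 4 + 1 + 4 + 1 + 0 + 0 + 1 + 0 = 16

16 out-of-order pairs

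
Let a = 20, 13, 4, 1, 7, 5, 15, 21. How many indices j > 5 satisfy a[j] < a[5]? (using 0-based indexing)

0

The element at index 5 is 5.
Elements after it: 15, 21
None of them are smaller than 5.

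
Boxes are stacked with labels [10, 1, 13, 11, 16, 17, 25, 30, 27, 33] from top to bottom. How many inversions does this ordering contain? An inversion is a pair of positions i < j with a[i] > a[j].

3

For each element, count later entries that are smaller:
10 → 1 → 1
1 → none → 0
13 → 11 → 1
11 → none → 0
16 → none → 0
17 → none → 0
25 → none → 0
30 → 27 → 1
27 → none → 0
33 → none → 0
Sum: 1 + 0 + 1 + 0 + 0 + 0 + 0 + 1 + 0 + 0 = 3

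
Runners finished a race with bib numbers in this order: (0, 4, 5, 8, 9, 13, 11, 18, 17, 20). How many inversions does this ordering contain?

There are 2 out-of-order pairs.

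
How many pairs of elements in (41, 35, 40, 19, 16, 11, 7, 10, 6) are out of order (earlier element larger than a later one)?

Element-by-element contributions:
41: 8
35: 6
40: 6
19: 5
16: 4
11: 3
7: 1
10: 1
6: 0
Sum: 8 + 6 + 6 + 5 + 4 + 3 + 1 + 1 + 0 = 34

34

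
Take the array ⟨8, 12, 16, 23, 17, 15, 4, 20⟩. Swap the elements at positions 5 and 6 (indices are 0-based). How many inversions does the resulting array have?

10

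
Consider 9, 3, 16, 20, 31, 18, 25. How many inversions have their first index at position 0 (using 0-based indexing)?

The element at index 0 is 9.
Elements after it: 3, 16, 20, 31, 18, 25
Those smaller than 9: 3

1 such element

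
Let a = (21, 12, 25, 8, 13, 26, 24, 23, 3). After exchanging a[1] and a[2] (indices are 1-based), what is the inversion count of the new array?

Inversions: 18

Positions 1 and 2 hold 21 and 12; after swapping, the array is [12, 21, 25, 8, 13, 26, 24, 23, 3].
Count, for each position, how many later elements it exceeds:
12 → 8, 3 → 2
21 → 8, 13, 3 → 3
25 → 8, 13, 24, 23, 3 → 5
8 → 3 → 1
13 → 3 → 1
26 → 24, 23, 3 → 3
24 → 23, 3 → 2
23 → 3 → 1
3 → none → 0
Sum: 2 + 3 + 5 + 1 + 1 + 3 + 2 + 1 + 0 = 18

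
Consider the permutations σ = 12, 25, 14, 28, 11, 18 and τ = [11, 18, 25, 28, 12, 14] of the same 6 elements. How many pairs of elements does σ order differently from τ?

11 discordant pairs

Assign each item its position (1..6) in the first ordering, then rewrite the second ordering as that position sequence:
positions: 12→1, 25→2, 14→3, 28→4, 11→5, 18→6
second ordering as positions: [5, 6, 2, 4, 1, 3]
Discordant pairs = inversions in this position sequence.
5: 2, 4, 1, 3 → 4
6: 2, 4, 1, 3 → 4
2: 1 → 1
4: 1, 3 → 2
1: 0
3: 0
Total: 4 + 4 + 1 + 2 + 0 + 0 = 11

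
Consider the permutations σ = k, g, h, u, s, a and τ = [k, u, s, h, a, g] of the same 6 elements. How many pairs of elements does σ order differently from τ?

There are 6 discordant pairs.

Assign each item its position (1..6) in the first ordering, then rewrite the second ordering as that position sequence:
positions: k→1, g→2, h→3, u→4, s→5, a→6
second ordering as positions: [1, 4, 5, 3, 6, 2]
Discordant pairs = inversions in this position sequence.
1: 0
4: 3, 2 → 2
5: 3, 2 → 2
3: 2 → 1
6: 2 → 1
2: 0
Total: 0 + 2 + 2 + 1 + 1 + 0 = 6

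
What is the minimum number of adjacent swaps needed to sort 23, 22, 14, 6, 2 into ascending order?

Each adjacent swap fixes exactly one inversion, so the minimum swap count equals the number of inversions.
Count inversions — for each element, later elements that are smaller:
23: 22, 14, 6, 2 → 4
22: 14, 6, 2 → 3
14: 6, 2 → 2
6: 2 → 1
2: none → 0
Total inversions: 4 + 3 + 2 + 1 + 0 = 10

Swaps: 10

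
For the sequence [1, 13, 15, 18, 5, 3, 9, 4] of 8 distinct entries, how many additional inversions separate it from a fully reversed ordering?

Maximum inversions for 8 distinct elements is C(8, 2) = 8·7/2 = 28.
Current inversions — for each element, count later smaller elements:
1: 0
13: 4
15: 4
18: 4
5: 2
3: 0
9: 1
4: 0
Current total: 0 + 4 + 4 + 4 + 2 + 0 + 1 + 0 = 15
Shortfall: 28 − 15 = 13

13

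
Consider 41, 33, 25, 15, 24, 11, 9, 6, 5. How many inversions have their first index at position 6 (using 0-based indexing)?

2

The element at index 6 is 9.
Elements after it: 6, 5
Those smaller than 9: 6, 5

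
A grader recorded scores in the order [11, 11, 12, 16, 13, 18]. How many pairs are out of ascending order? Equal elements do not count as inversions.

Inversion pairs (indices are 0-based):
(3,4): 16 > 13
That's 1 pair.

1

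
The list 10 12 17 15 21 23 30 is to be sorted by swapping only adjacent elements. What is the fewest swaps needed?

Each adjacent swap fixes exactly one inversion, so the minimum swap count equals the number of inversions.
Count inversions — for each element, later elements that are smaller:
10: none → 0
12: none → 0
17: 15 → 1
15: none → 0
21: none → 0
23: none → 0
30: none → 0
Total inversions: 0 + 0 + 1 + 0 + 0 + 0 + 0 = 1

1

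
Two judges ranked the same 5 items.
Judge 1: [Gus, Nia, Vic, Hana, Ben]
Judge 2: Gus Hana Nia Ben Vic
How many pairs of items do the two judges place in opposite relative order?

Assign each item its position (1..5) in the first ordering, then rewrite the second ordering as that position sequence:
positions: Gus→1, Nia→2, Vic→3, Hana→4, Ben→5
second ordering as positions: [1, 4, 2, 5, 3]
Discordant pairs = inversions in this position sequence.
1: 0
4: 2, 3 → 2
2: 0
5: 3 → 1
3: 0
Total: 0 + 2 + 0 + 1 + 0 = 3

3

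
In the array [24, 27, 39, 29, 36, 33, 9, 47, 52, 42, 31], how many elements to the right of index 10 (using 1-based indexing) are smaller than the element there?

1 such element

The element at index 10 is 42.
Elements after it: 31
Those smaller than 42: 31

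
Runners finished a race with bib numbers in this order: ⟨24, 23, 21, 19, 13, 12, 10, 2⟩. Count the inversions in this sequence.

Count, for each position, how many later elements it exceeds:
24: 7
23: 6
21: 5
19: 4
13: 3
12: 2
10: 1
2: 0
Sum: 7 + 6 + 5 + 4 + 3 + 2 + 1 + 0 = 28

28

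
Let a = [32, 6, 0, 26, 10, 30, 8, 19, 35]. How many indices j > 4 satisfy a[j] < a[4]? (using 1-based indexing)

The element at index 4 is 26.
Elements after it: 10, 30, 8, 19, 35
Those smaller than 26: 10, 8, 19

3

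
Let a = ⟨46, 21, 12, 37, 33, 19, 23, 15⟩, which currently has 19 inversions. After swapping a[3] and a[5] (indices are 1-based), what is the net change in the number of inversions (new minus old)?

+1

Positions 3 and 5 hold 12 and 33; after swapping, the array is [46, 21, 33, 37, 12, 19, 23, 15].
Count, for each position, how many later elements it exceeds:
46 → 21, 33, 37, 12, 19, 23, 15 → 7
21 → 12, 19, 15 → 3
33 → 12, 19, 23, 15 → 4
37 → 12, 19, 23, 15 → 4
12 → none → 0
19 → 15 → 1
23 → 15 → 1
15 → none → 0
Sum: 7 + 3 + 4 + 4 + 0 + 1 + 1 + 0 = 20
Change: 20 − 19 = +1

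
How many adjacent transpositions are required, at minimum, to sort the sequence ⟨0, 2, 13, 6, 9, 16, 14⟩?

Minimum adjacent swaps = number of inversions (each swap of adjacent out-of-order elements removes one inversion and no swap can remove more).
Count inversions — for each element, later elements that are smaller:
0: none → 0
2: none → 0
13: 6, 9 → 2
6: none → 0
9: none → 0
16: 14 → 1
14: none → 0
Total inversions: 0 + 0 + 2 + 0 + 0 + 1 + 0 = 3

Adjacent swaps: 3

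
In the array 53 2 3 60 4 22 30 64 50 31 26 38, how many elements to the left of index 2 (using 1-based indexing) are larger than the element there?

The element at index 2 is 2.
Elements before it: 53
Those larger than 2: 53

1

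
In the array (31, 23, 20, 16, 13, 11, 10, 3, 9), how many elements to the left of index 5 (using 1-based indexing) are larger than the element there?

4

The element at index 5 is 13.
Elements before it: 31, 23, 20, 16
Those larger than 13: 31, 23, 20, 16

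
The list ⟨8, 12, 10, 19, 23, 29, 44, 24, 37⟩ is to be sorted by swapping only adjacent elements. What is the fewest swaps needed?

The minimum number of adjacent swaps to sort an array equals its inversion count, since every such swap removes exactly one inversion.
Count inversions — for each element, later elements that are smaller:
8: none → 0
12: 10 → 1
10: none → 0
19: none → 0
23: none → 0
29: 24 → 1
44: 24, 37 → 2
24: none → 0
37: none → 0
Total inversions: 0 + 1 + 0 + 0 + 0 + 1 + 2 + 0 + 0 = 4

4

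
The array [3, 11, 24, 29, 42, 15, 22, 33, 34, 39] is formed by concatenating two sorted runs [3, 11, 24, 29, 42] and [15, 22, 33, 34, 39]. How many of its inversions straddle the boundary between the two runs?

9 split inversions

Take each right-half value and tally the left-half values above it:
r = 15: 24, 29, 42 → 3
r = 22: 24, 29, 42 → 3
r = 33: 42 → 1
r = 34: 42 → 1
r = 39: 42 → 1
Cross-inversions: 3 + 3 + 1 + 1 + 1 = 9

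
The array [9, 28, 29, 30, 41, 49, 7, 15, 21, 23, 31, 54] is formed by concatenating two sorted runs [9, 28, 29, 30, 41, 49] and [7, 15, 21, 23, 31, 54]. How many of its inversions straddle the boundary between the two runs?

There are 23 split inversions.

For each element r of the right run, count left-run elements greater than r:
r = 7: 9, 28, 29, 30, 41, 49 → 6
r = 15: 28, 29, 30, 41, 49 → 5
r = 21: 28, 29, 30, 41, 49 → 5
r = 23: 28, 29, 30, 41, 49 → 5
r = 31: 41, 49 → 2
r = 54: none → 0
Cross-inversions: 6 + 5 + 5 + 5 + 2 + 0 = 23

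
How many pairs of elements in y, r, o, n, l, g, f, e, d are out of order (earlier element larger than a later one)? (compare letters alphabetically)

36 inversions

For each element, count later entries that are smaller:
y: 8
r: 7
o: 6
n: 5
l: 4
g: 3
f: 2
e: 1
d: 0
Sum: 8 + 7 + 6 + 5 + 4 + 3 + 2 + 1 + 0 = 36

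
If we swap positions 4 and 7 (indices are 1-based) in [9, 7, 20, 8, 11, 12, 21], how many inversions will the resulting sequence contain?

10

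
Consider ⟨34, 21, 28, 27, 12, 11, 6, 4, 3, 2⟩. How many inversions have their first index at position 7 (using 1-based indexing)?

3

The element at index 7 is 6.
Elements after it: 4, 3, 2
Those smaller than 6: 4, 3, 2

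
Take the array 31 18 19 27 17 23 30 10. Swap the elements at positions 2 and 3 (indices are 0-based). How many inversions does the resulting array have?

18

Positions 2 and 3 hold 19 and 27; after swapping, the array is [31, 18, 27, 19, 17, 23, 30, 10].
Sweep left to right; for each value list the smaller values that follow it:
31: 7
18: 2
27: 4
19: 2
17: 1
23: 1
30: 1
10: 0
Sum: 7 + 2 + 4 + 2 + 1 + 1 + 1 + 0 = 18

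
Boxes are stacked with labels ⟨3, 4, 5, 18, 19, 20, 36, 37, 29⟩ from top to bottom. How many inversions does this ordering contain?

Inversions: 2

For each element, count later entries that are smaller:
3 → none → 0
4 → none → 0
5 → none → 0
18 → none → 0
19 → none → 0
20 → none → 0
36 → 29 → 1
37 → 29 → 1
29 → none → 0
Sum: 0 + 0 + 0 + 0 + 0 + 0 + 1 + 1 + 0 = 2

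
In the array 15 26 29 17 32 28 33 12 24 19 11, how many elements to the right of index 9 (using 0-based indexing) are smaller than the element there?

The element at index 9 is 19.
Elements after it: 11
Those smaller than 19: 11

1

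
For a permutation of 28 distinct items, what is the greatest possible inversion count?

378

A reversed (strictly descending) arrangement makes every pair an inversion, giving C(28, 2) inversions.
C(28, 2) = 28·27/2 = 378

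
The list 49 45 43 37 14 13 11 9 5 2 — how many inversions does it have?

45 inversions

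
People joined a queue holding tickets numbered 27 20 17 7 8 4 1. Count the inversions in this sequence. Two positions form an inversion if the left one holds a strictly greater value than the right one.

Inversions: 20

Element-by-element contributions:
27 → 20, 17, 7, 8, 4, 1 → 6
20 → 17, 7, 8, 4, 1 → 5
17 → 7, 8, 4, 1 → 4
7 → 4, 1 → 2
8 → 4, 1 → 2
4 → 1 → 1
1 → none → 0
Sum: 6 + 5 + 4 + 2 + 2 + 1 + 0 = 20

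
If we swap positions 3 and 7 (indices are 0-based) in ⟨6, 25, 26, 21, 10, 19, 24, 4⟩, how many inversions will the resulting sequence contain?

Positions 3 and 7 hold 21 and 4; after swapping, the array is [6, 25, 26, 4, 10, 19, 24, 21].
Sweep left to right; for each value list the smaller values that follow it:
6: 1
25: 5
26: 5
4: 0
10: 0
19: 0
24: 1
21: 0
Sum: 1 + 5 + 5 + 0 + 0 + 0 + 1 + 0 = 12

12 inversions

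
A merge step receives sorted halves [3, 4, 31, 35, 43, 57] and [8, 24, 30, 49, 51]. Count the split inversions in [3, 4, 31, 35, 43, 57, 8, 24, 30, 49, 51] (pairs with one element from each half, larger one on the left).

Take each right-half value and tally the left-half values above it:
r = 8: 31, 35, 43, 57 → 4
r = 24: 31, 35, 43, 57 → 4
r = 30: 31, 35, 43, 57 → 4
r = 49: 57 → 1
r = 51: 57 → 1
Cross-inversions: 4 + 4 + 4 + 1 + 1 = 14

14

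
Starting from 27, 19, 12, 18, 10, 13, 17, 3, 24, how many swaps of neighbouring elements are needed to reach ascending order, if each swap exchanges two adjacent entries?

Minimum adjacent swaps = number of inversions (each swap of adjacent out-of-order elements removes one inversion and no swap can remove more).
Count inversions — for each element, later elements that are smaller:
27: 19, 12, 18, 10, 13, 17, 3, 24 → 8
19: 12, 18, 10, 13, 17, 3 → 6
12: 10, 3 → 2
18: 10, 13, 17, 3 → 4
10: 3 → 1
13: 3 → 1
17: 3 → 1
3: none → 0
24: none → 0
Total inversions: 8 + 6 + 2 + 4 + 1 + 1 + 1 + 0 + 0 = 23

There are 23 adjacent swaps.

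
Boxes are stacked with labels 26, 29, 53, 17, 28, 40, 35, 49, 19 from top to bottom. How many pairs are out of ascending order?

Inversions: 16

Sweep left to right; for each value list the smaller values that follow it:
26 → 17, 19 → 2
29 → 17, 28, 19 → 3
53 → 17, 28, 40, 35, 49, 19 → 6
17 → none → 0
28 → 19 → 1
40 → 35, 19 → 2
35 → 19 → 1
49 → 19 → 1
19 → none → 0
Sum: 2 + 3 + 6 + 0 + 1 + 2 + 1 + 1 + 0 = 16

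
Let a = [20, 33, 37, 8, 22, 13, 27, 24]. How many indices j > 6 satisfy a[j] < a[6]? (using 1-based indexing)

0

The element at index 6 is 13.
Elements after it: 27, 24
None of them are smaller than 13.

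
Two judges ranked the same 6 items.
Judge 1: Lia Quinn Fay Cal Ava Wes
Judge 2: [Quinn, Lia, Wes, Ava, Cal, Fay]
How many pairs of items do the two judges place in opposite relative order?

7 discordant pairs

Assign each item its position (1..6) in the first ordering, then rewrite the second ordering as that position sequence:
positions: Lia→1, Quinn→2, Fay→3, Cal→4, Ava→5, Wes→6
second ordering as positions: [2, 1, 6, 5, 4, 3]
Discordant pairs = inversions in this position sequence.
2: 1 → 1
1: 0
6: 5, 4, 3 → 3
5: 4, 3 → 2
4: 3 → 1
3: 0
Total: 1 + 0 + 3 + 2 + 1 + 0 = 7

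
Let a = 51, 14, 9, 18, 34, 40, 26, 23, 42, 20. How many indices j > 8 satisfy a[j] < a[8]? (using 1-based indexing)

The element at index 8 is 23.
Elements after it: 42, 20
Those smaller than 23: 20

1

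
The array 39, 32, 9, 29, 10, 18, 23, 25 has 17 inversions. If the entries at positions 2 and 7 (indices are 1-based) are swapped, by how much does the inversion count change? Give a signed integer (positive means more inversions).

Positions 2 and 7 hold 32 and 23; after swapping, the array is [39, 23, 9, 29, 10, 18, 32, 25].
Count, for each position, how many later elements it exceeds:
39 → 23, 9, 29, 10, 18, 32, 25 → 7
23 → 9, 10, 18 → 3
9 → none → 0
29 → 10, 18, 25 → 3
10 → none → 0
18 → none → 0
32 → 25 → 1
25 → none → 0
Sum: 7 + 3 + 0 + 3 + 0 + 0 + 1 + 0 = 14
Change: 14 − 17 = -3

-3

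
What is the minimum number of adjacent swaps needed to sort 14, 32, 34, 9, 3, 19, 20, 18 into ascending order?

15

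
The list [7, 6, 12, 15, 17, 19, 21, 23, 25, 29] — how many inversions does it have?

Element-by-element contributions:
7: 1
6: 0
12: 0
15: 0
17: 0
19: 0
21: 0
23: 0
25: 0
29: 0
Sum: 1 + 0 + 0 + 0 + 0 + 0 + 0 + 0 + 0 + 0 = 1

There is 1 out-of-order pair.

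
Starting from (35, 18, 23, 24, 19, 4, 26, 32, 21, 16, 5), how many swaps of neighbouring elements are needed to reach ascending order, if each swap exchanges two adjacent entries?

35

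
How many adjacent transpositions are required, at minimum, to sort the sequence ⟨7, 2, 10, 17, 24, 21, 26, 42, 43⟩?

Each adjacent swap fixes exactly one inversion, so the minimum swap count equals the number of inversions.
Count inversions — for each element, later elements that are smaller:
7: 2 → 1
2: none → 0
10: none → 0
17: none → 0
24: 21 → 1
21: none → 0
26: none → 0
42: none → 0
43: none → 0
Total inversions: 1 + 0 + 0 + 0 + 1 + 0 + 0 + 0 + 0 = 2

2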